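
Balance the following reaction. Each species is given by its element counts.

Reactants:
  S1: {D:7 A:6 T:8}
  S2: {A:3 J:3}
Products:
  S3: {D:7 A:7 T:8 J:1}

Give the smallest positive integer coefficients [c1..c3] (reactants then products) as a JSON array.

D: 3·7+1·0 = 21 | 3·7 = 21
A: 3·6+1·3 = 21 | 3·7 = 21
T: 3·8+1·0 = 24 | 3·8 = 24
J: 3·0+1·3 = 3 | 3·1 = 3
gcd(3,1,3) = 1

Coefficients: [3, 1, 3]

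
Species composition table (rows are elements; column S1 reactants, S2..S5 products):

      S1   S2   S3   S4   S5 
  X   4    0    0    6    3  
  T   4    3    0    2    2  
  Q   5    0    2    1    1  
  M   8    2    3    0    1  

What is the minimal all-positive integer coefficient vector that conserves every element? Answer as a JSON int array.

X: 3·4 = 12 | 2·0+6·0+1·6+2·3 = 12
T: 3·4 = 12 | 2·3+6·0+1·2+2·2 = 12
Q: 3·5 = 15 | 2·0+6·2+1·1+2·1 = 15
M: 3·8 = 24 | 2·2+6·3+1·0+2·1 = 24
gcd(3,2,6,1,2) = 1

Coefficients: [3, 2, 6, 1, 2]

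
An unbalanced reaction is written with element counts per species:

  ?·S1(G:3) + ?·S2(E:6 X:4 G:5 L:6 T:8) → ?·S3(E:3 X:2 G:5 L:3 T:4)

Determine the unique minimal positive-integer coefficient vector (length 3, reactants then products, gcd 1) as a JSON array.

E: 5·0+3·6 = 18 | 6·3 = 18
X: 5·0+3·4 = 12 | 6·2 = 12
G: 5·3+3·5 = 30 | 6·5 = 30
L: 5·0+3·6 = 18 | 6·3 = 18
T: 5·0+3·8 = 24 | 6·4 = 24
gcd(5,3,6) = 1

Coefficients: [5, 3, 6]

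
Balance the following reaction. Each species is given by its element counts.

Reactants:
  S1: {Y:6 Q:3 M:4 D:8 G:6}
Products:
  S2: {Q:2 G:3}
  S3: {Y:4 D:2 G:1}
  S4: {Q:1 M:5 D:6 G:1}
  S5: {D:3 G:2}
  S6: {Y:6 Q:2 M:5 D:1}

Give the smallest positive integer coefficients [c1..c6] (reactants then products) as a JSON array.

Coefficients: [5, 5, 6, 3, 3, 1]

Y: 5·6 = 30 | 5·0+6·4+3·0+3·0+1·6 = 30
Q: 5·3 = 15 | 5·2+6·0+3·1+3·0+1·2 = 15
M: 5·4 = 20 | 5·0+6·0+3·5+3·0+1·5 = 20
D: 5·8 = 40 | 5·0+6·2+3·6+3·3+1·1 = 40
G: 5·6 = 30 | 5·3+6·1+3·1+3·2+1·0 = 30
gcd(5,5,6,3,3,1) = 1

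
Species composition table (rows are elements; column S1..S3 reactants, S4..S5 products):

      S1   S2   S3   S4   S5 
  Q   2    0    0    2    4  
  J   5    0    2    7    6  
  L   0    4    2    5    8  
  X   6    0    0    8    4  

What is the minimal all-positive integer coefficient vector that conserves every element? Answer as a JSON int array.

Q: 6·2+6·0+2·0 = 12 | 4·2+1·4 = 12
J: 6·5+6·0+2·2 = 34 | 4·7+1·6 = 34
L: 6·0+6·4+2·2 = 28 | 4·5+1·8 = 28
X: 6·6+6·0+2·0 = 36 | 4·8+1·4 = 36
gcd(6,6,2,4,1) = 1

Coefficients: [6, 6, 2, 4, 1]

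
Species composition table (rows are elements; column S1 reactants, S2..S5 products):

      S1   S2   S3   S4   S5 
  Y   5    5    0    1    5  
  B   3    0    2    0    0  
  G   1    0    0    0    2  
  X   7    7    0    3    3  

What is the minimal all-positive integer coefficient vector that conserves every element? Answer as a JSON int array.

Coefficients: [4, 1, 6, 5, 2]

Y: 4·5 = 20 | 1·5+6·0+5·1+2·5 = 20
B: 4·3 = 12 | 1·0+6·2+5·0+2·0 = 12
G: 4·1 = 4 | 1·0+6·0+5·0+2·2 = 4
X: 4·7 = 28 | 1·7+6·0+5·3+2·3 = 28
gcd(4,1,6,5,2) = 1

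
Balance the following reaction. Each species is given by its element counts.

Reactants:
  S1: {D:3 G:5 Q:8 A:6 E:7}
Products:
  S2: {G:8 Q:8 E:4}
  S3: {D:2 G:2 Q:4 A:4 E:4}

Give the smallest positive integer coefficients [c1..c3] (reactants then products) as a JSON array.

D: 4·3 = 12 | 1·0+6·2 = 12
G: 4·5 = 20 | 1·8+6·2 = 20
Q: 4·8 = 32 | 1·8+6·4 = 32
A: 4·6 = 24 | 1·0+6·4 = 24
E: 4·7 = 28 | 1·4+6·4 = 28
gcd(4,1,6) = 1

Coefficients: [4, 1, 6]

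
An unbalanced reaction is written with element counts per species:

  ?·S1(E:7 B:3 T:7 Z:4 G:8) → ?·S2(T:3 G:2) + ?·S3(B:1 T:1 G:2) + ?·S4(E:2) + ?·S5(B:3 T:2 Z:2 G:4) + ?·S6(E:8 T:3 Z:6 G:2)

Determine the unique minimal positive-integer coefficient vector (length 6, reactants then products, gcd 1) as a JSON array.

Coefficients: [2, 2, 3, 3, 1, 1]

E: 2·7 = 14 | 2·0+3·0+3·2+1·0+1·8 = 14
B: 2·3 = 6 | 2·0+3·1+3·0+1·3+1·0 = 6
T: 2·7 = 14 | 2·3+3·1+3·0+1·2+1·3 = 14
Z: 2·4 = 8 | 2·0+3·0+3·0+1·2+1·6 = 8
G: 2·8 = 16 | 2·2+3·2+3·0+1·4+1·2 = 16
gcd(2,2,3,3,1,1) = 1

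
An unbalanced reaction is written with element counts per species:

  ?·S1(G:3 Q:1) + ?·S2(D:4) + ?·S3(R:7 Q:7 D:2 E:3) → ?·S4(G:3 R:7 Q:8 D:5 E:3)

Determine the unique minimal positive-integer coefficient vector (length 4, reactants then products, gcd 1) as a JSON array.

Coefficients: [4, 3, 4, 4]

G: 4·3+3·0+4·0 = 12 | 4·3 = 12
R: 4·0+3·0+4·7 = 28 | 4·7 = 28
Q: 4·1+3·0+4·7 = 32 | 4·8 = 32
D: 4·0+3·4+4·2 = 20 | 4·5 = 20
E: 4·0+3·0+4·3 = 12 | 4·3 = 12
gcd(4,3,4,4) = 1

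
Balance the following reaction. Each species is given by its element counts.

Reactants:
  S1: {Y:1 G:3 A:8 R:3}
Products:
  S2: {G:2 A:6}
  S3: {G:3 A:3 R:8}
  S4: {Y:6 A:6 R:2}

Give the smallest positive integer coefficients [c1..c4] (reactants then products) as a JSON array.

Y: 6·1 = 6 | 6·0+2·0+1·6 = 6
G: 6·3 = 18 | 6·2+2·3+1·0 = 18
A: 6·8 = 48 | 6·6+2·3+1·6 = 48
R: 6·3 = 18 | 6·0+2·8+1·2 = 18
gcd(6,6,2,1) = 1

Coefficients: [6, 6, 2, 1]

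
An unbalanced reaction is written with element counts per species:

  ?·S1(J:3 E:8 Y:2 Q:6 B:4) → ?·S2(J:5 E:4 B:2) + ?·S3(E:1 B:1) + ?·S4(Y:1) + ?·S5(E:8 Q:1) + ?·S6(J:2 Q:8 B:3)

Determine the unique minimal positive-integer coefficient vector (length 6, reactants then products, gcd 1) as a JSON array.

J: 3·3 = 9 | 1·5+4·0+6·0+2·0+2·2 = 9
E: 3·8 = 24 | 1·4+4·1+6·0+2·8+2·0 = 24
Y: 3·2 = 6 | 1·0+4·0+6·1+2·0+2·0 = 6
Q: 3·6 = 18 | 1·0+4·0+6·0+2·1+2·8 = 18
B: 3·4 = 12 | 1·2+4·1+6·0+2·0+2·3 = 12
gcd(3,1,4,6,2,2) = 1

Coefficients: [3, 1, 4, 6, 2, 2]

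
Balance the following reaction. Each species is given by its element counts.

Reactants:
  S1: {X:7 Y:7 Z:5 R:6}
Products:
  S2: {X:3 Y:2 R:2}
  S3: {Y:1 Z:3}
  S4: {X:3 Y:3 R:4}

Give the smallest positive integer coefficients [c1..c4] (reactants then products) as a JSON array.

X: 3·7 = 21 | 5·3+5·0+2·3 = 21
Y: 3·7 = 21 | 5·2+5·1+2·3 = 21
Z: 3·5 = 15 | 5·0+5·3+2·0 = 15
R: 3·6 = 18 | 5·2+5·0+2·4 = 18
gcd(3,5,5,2) = 1

Coefficients: [3, 5, 5, 2]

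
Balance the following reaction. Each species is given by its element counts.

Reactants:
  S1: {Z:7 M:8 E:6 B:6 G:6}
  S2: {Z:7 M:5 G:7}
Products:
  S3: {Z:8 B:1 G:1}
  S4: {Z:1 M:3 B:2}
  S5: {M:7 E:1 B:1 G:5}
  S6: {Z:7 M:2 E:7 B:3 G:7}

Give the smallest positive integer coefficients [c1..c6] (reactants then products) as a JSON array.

Z: 4·7+2·7 = 42 | 2·8+5·1+3·0+3·7 = 42
M: 4·8+2·5 = 42 | 2·0+5·3+3·7+3·2 = 42
E: 4·6+2·0 = 24 | 2·0+5·0+3·1+3·7 = 24
B: 4·6+2·0 = 24 | 2·1+5·2+3·1+3·3 = 24
G: 4·6+2·7 = 38 | 2·1+5·0+3·5+3·7 = 38
gcd(4,2,2,5,3,3) = 1

Coefficients: [4, 2, 2, 5, 3, 3]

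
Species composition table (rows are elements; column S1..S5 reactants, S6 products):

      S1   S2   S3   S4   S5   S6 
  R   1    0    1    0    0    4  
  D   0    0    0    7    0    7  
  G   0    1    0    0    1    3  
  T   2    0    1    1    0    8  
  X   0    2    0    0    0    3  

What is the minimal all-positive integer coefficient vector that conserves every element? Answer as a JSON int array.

R: 6·1+3·0+2·1+2·0+3·0 = 8 | 2·4 = 8
D: 6·0+3·0+2·0+2·7+3·0 = 14 | 2·7 = 14
G: 6·0+3·1+2·0+2·0+3·1 = 6 | 2·3 = 6
T: 6·2+3·0+2·1+2·1+3·0 = 16 | 2·8 = 16
X: 6·0+3·2+2·0+2·0+3·0 = 6 | 2·3 = 6
gcd(6,3,2,2,3,2) = 1

Coefficients: [6, 3, 2, 2, 3, 2]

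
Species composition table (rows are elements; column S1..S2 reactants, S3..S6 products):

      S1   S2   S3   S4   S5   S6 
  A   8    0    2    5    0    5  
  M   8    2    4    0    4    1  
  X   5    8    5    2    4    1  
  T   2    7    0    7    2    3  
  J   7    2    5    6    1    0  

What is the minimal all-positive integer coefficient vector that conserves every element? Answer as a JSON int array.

Coefficients: [5, 4, 5, 2, 6, 4]

A: 5·8+4·0 = 40 | 5·2+2·5+6·0+4·5 = 40
M: 5·8+4·2 = 48 | 5·4+2·0+6·4+4·1 = 48
X: 5·5+4·8 = 57 | 5·5+2·2+6·4+4·1 = 57
T: 5·2+4·7 = 38 | 5·0+2·7+6·2+4·3 = 38
J: 5·7+4·2 = 43 | 5·5+2·6+6·1+4·0 = 43
gcd(5,4,5,2,6,4) = 1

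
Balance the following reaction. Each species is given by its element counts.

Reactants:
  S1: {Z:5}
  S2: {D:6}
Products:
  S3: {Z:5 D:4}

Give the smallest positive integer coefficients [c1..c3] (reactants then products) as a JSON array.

Z: 3·5+2·0 = 15 | 3·5 = 15
D: 3·0+2·6 = 12 | 3·4 = 12
gcd(3,2,3) = 1

Coefficients: [3, 2, 3]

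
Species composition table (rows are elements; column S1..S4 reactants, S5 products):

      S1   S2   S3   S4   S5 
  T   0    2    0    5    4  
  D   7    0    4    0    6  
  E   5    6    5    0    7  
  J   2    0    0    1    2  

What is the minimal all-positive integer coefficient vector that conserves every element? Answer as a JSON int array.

T: 2·0+1·2+1·0+2·5 = 12 | 3·4 = 12
D: 2·7+1·0+1·4+2·0 = 18 | 3·6 = 18
E: 2·5+1·6+1·5+2·0 = 21 | 3·7 = 21
J: 2·2+1·0+1·0+2·1 = 6 | 3·2 = 6
gcd(2,1,1,2,3) = 1

Coefficients: [2, 1, 1, 2, 3]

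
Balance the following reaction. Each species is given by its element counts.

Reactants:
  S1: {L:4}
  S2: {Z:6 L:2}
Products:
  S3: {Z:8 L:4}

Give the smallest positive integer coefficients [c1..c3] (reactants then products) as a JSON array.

Coefficients: [1, 4, 3]

Z: 1·0+4·6 = 24 | 3·8 = 24
L: 1·4+4·2 = 12 | 3·4 = 12
gcd(1,4,3) = 1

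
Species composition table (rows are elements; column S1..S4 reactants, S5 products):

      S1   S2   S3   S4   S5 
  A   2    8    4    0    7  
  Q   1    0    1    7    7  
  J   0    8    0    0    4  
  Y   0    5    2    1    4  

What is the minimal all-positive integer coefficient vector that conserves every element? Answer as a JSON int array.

A: 5·2+3·8+2·4+5·0 = 42 | 6·7 = 42
Q: 5·1+3·0+2·1+5·7 = 42 | 6·7 = 42
J: 5·0+3·8+2·0+5·0 = 24 | 6·4 = 24
Y: 5·0+3·5+2·2+5·1 = 24 | 6·4 = 24
gcd(5,3,2,5,6) = 1

Coefficients: [5, 3, 2, 5, 6]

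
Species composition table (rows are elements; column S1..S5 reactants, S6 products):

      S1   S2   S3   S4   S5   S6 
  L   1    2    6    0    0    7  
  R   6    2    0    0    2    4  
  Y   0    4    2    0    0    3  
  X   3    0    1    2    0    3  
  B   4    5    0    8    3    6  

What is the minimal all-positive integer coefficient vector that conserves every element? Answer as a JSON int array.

L: 2·1+1·2+4·6+1·0+1·0 = 28 | 4·7 = 28
R: 2·6+1·2+4·0+1·0+1·2 = 16 | 4·4 = 16
Y: 2·0+1·4+4·2+1·0+1·0 = 12 | 4·3 = 12
X: 2·3+1·0+4·1+1·2+1·0 = 12 | 4·3 = 12
B: 2·4+1·5+4·0+1·8+1·3 = 24 | 4·6 = 24
gcd(2,1,4,1,1,4) = 1

Coefficients: [2, 1, 4, 1, 1, 4]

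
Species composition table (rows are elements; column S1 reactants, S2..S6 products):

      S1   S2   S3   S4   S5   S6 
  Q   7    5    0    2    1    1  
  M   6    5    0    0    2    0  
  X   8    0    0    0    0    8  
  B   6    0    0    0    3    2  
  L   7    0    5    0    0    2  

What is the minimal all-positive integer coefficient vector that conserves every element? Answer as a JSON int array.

Coefficients: [3, 2, 3, 2, 4, 3]

Q: 3·7 = 21 | 2·5+3·0+2·2+4·1+3·1 = 21
M: 3·6 = 18 | 2·5+3·0+2·0+4·2+3·0 = 18
X: 3·8 = 24 | 2·0+3·0+2·0+4·0+3·8 = 24
B: 3·6 = 18 | 2·0+3·0+2·0+4·3+3·2 = 18
L: 3·7 = 21 | 2·0+3·5+2·0+4·0+3·2 = 21
gcd(3,2,3,2,4,3) = 1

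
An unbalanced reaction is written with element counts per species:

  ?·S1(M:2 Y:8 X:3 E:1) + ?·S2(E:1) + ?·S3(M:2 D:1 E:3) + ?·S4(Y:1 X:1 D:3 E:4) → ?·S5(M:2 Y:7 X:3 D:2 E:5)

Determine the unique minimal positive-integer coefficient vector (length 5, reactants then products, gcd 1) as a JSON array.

Coefficients: [4, 6, 1, 3, 5]

M: 4·2+6·0+1·2+3·0 = 10 | 5·2 = 10
Y: 4·8+6·0+1·0+3·1 = 35 | 5·7 = 35
X: 4·3+6·0+1·0+3·1 = 15 | 5·3 = 15
D: 4·0+6·0+1·1+3·3 = 10 | 5·2 = 10
E: 4·1+6·1+1·3+3·4 = 25 | 5·5 = 25
gcd(4,6,1,3,5) = 1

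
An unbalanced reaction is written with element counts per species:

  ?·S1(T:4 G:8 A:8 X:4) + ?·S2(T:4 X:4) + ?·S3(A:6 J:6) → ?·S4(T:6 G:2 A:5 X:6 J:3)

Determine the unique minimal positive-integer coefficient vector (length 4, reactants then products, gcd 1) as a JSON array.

Coefficients: [1, 5, 2, 4]

T: 1·4+5·4+2·0 = 24 | 4·6 = 24
G: 1·8+5·0+2·0 = 8 | 4·2 = 8
A: 1·8+5·0+2·6 = 20 | 4·5 = 20
X: 1·4+5·4+2·0 = 24 | 4·6 = 24
J: 1·0+5·0+2·6 = 12 | 4·3 = 12
gcd(1,5,2,4) = 1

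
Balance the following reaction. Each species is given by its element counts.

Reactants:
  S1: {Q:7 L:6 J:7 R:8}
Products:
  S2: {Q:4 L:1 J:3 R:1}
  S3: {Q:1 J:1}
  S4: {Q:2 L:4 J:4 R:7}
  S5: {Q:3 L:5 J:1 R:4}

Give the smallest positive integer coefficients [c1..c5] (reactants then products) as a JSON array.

Coefficients: [5, 4, 5, 4, 2]

Q: 5·7 = 35 | 4·4+5·1+4·2+2·3 = 35
L: 5·6 = 30 | 4·1+5·0+4·4+2·5 = 30
J: 5·7 = 35 | 4·3+5·1+4·4+2·1 = 35
R: 5·8 = 40 | 4·1+5·0+4·7+2·4 = 40
gcd(5,4,5,4,2) = 1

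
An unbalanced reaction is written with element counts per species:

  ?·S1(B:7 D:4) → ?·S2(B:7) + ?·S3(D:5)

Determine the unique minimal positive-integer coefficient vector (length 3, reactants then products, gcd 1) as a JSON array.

Coefficients: [5, 5, 4]

B: 5·7 = 35 | 5·7+4·0 = 35
D: 5·4 = 20 | 5·0+4·5 = 20
gcd(5,5,4) = 1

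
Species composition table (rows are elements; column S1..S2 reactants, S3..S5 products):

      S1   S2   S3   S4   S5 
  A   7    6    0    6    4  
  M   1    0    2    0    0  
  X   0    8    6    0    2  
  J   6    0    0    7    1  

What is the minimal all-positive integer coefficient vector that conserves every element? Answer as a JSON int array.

A: 2·7+2·6 = 26 | 1·0+1·6+5·4 = 26
M: 2·1+2·0 = 2 | 1·2+1·0+5·0 = 2
X: 2·0+2·8 = 16 | 1·6+1·0+5·2 = 16
J: 2·6+2·0 = 12 | 1·0+1·7+5·1 = 12
gcd(2,2,1,1,5) = 1

Coefficients: [2, 2, 1, 1, 5]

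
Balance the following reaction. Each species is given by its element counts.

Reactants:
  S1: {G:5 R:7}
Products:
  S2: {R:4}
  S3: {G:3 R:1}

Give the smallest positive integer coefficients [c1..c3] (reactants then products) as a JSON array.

Coefficients: [3, 4, 5]

G: 3·5 = 15 | 4·0+5·3 = 15
R: 3·7 = 21 | 4·4+5·1 = 21
gcd(3,4,5) = 1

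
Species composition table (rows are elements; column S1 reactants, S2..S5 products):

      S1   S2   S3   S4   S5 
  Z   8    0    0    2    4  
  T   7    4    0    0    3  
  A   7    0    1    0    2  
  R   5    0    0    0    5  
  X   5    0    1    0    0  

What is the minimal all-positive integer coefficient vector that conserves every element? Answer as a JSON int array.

Coefficients: [1, 1, 5, 2, 1]

Z: 1·8 = 8 | 1·0+5·0+2·2+1·4 = 8
T: 1·7 = 7 | 1·4+5·0+2·0+1·3 = 7
A: 1·7 = 7 | 1·0+5·1+2·0+1·2 = 7
R: 1·5 = 5 | 1·0+5·0+2·0+1·5 = 5
X: 1·5 = 5 | 1·0+5·1+2·0+1·0 = 5
gcd(1,1,5,2,1) = 1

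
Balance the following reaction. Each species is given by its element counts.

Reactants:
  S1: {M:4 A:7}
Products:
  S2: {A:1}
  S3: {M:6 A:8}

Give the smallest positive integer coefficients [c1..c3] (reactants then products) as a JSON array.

M: 3·4 = 12 | 5·0+2·6 = 12
A: 3·7 = 21 | 5·1+2·8 = 21
gcd(3,5,2) = 1

Coefficients: [3, 5, 2]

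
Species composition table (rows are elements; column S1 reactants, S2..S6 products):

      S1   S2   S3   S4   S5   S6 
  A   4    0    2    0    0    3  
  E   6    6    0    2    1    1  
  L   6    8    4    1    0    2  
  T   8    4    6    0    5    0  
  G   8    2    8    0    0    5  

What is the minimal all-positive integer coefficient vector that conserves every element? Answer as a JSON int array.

Coefficients: [5, 1, 1, 6, 6, 6]

A: 5·4 = 20 | 1·0+1·2+6·0+6·0+6·3 = 20
E: 5·6 = 30 | 1·6+1·0+6·2+6·1+6·1 = 30
L: 5·6 = 30 | 1·8+1·4+6·1+6·0+6·2 = 30
T: 5·8 = 40 | 1·4+1·6+6·0+6·5+6·0 = 40
G: 5·8 = 40 | 1·2+1·8+6·0+6·0+6·5 = 40
gcd(5,1,1,6,6,6) = 1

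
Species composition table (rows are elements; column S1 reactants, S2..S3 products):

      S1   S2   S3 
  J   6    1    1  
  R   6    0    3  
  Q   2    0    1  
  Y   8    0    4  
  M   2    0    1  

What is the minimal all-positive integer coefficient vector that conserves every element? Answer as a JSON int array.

Coefficients: [1, 4, 2]

J: 1·6 = 6 | 4·1+2·1 = 6
R: 1·6 = 6 | 4·0+2·3 = 6
Q: 1·2 = 2 | 4·0+2·1 = 2
Y: 1·8 = 8 | 4·0+2·4 = 8
M: 1·2 = 2 | 4·0+2·1 = 2
gcd(1,4,2) = 1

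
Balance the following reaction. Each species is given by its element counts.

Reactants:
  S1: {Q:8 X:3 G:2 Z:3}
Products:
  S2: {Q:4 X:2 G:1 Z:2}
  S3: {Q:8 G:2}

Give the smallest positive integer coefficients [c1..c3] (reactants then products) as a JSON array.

Coefficients: [4, 6, 1]

Q: 4·8 = 32 | 6·4+1·8 = 32
X: 4·3 = 12 | 6·2+1·0 = 12
G: 4·2 = 8 | 6·1+1·2 = 8
Z: 4·3 = 12 | 6·2+1·0 = 12
gcd(4,6,1) = 1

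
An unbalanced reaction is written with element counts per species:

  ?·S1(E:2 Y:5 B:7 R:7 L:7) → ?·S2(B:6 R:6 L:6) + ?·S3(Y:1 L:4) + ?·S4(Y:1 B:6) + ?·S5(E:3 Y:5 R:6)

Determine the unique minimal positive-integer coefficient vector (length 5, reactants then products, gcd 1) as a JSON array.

E: 6·2 = 12 | 3·0+6·0+4·0+4·3 = 12
Y: 6·5 = 30 | 3·0+6·1+4·1+4·5 = 30
B: 6·7 = 42 | 3·6+6·0+4·6+4·0 = 42
R: 6·7 = 42 | 3·6+6·0+4·0+4·6 = 42
L: 6·7 = 42 | 3·6+6·4+4·0+4·0 = 42
gcd(6,3,6,4,4) = 1

Coefficients: [6, 3, 6, 4, 4]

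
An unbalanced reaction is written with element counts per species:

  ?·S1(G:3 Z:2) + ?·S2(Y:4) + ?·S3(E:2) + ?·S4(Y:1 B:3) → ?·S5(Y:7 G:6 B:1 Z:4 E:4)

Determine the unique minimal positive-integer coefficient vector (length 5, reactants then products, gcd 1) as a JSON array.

Coefficients: [6, 5, 6, 1, 3]

Y: 6·0+5·4+6·0+1·1 = 21 | 3·7 = 21
G: 6·3+5·0+6·0+1·0 = 18 | 3·6 = 18
B: 6·0+5·0+6·0+1·3 = 3 | 3·1 = 3
Z: 6·2+5·0+6·0+1·0 = 12 | 3·4 = 12
E: 6·0+5·0+6·2+1·0 = 12 | 3·4 = 12
gcd(6,5,6,1,3) = 1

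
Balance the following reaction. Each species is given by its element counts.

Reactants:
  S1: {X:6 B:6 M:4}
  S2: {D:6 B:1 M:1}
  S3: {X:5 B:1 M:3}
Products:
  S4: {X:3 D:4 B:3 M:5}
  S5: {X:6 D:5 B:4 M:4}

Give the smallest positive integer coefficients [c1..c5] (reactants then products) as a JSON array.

X: 2·6+4·0+3·5 = 27 | 1·3+4·6 = 27
D: 2·0+4·6+3·0 = 24 | 1·4+4·5 = 24
B: 2·6+4·1+3·1 = 19 | 1·3+4·4 = 19
M: 2·4+4·1+3·3 = 21 | 1·5+4·4 = 21
gcd(2,4,3,1,4) = 1

Coefficients: [2, 4, 3, 1, 4]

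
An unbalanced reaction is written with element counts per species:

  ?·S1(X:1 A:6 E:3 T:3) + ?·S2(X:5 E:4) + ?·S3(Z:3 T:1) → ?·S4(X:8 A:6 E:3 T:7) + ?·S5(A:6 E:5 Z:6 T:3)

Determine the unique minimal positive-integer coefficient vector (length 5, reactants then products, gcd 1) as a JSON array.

Coefficients: [3, 1, 4, 1, 2]

X: 3·1+1·5+4·0 = 8 | 1·8+2·0 = 8
A: 3·6+1·0+4·0 = 18 | 1·6+2·6 = 18
E: 3·3+1·4+4·0 = 13 | 1·3+2·5 = 13
Z: 3·0+1·0+4·3 = 12 | 1·0+2·6 = 12
T: 3·3+1·0+4·1 = 13 | 1·7+2·3 = 13
gcd(3,1,4,1,2) = 1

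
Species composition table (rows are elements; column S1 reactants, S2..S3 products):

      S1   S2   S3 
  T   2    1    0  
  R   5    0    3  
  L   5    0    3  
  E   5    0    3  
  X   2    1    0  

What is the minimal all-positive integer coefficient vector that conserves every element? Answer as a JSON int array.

Coefficients: [3, 6, 5]

T: 3·2 = 6 | 6·1+5·0 = 6
R: 3·5 = 15 | 6·0+5·3 = 15
L: 3·5 = 15 | 6·0+5·3 = 15
E: 3·5 = 15 | 6·0+5·3 = 15
X: 3·2 = 6 | 6·1+5·0 = 6
gcd(3,6,5) = 1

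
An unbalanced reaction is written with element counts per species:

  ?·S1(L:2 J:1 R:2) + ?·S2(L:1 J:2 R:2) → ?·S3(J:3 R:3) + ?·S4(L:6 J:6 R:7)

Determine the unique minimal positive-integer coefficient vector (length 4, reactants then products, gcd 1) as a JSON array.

L: 1·2+4·1 = 6 | 1·0+1·6 = 6
J: 1·1+4·2 = 9 | 1·3+1·6 = 9
R: 1·2+4·2 = 10 | 1·3+1·7 = 10
gcd(1,4,1,1) = 1

Coefficients: [1, 4, 1, 1]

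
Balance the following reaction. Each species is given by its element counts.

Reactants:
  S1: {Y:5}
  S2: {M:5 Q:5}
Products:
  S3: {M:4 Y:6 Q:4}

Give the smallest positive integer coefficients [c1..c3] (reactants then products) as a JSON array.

Coefficients: [6, 4, 5]

M: 6·0+4·5 = 20 | 5·4 = 20
Y: 6·5+4·0 = 30 | 5·6 = 30
Q: 6·0+4·5 = 20 | 5·4 = 20
gcd(6,4,5) = 1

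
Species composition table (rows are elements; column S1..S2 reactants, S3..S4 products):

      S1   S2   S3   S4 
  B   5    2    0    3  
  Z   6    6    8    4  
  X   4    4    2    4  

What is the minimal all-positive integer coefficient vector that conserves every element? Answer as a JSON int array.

B: 1·5+5·2 = 15 | 2·0+5·3 = 15
Z: 1·6+5·6 = 36 | 2·8+5·4 = 36
X: 1·4+5·4 = 24 | 2·2+5·4 = 24
gcd(1,5,2,5) = 1

Coefficients: [1, 5, 2, 5]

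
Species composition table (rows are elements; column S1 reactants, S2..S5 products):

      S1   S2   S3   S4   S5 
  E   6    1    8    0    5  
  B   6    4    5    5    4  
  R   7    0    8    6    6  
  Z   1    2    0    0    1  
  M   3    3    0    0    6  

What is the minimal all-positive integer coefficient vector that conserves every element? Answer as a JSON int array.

Coefficients: [6, 2, 3, 1, 2]

E: 6·6 = 36 | 2·1+3·8+1·0+2·5 = 36
B: 6·6 = 36 | 2·4+3·5+1·5+2·4 = 36
R: 6·7 = 42 | 2·0+3·8+1·6+2·6 = 42
Z: 6·1 = 6 | 2·2+3·0+1·0+2·1 = 6
M: 6·3 = 18 | 2·3+3·0+1·0+2·6 = 18
gcd(6,2,3,1,2) = 1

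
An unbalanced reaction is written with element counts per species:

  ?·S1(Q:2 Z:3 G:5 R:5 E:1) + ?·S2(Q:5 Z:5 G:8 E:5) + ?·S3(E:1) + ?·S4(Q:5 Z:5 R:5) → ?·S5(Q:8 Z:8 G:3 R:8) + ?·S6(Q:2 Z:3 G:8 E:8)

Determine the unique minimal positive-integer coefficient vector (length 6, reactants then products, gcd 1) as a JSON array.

Coefficients: [3, 3, 6, 5, 5, 3]

Q: 3·2+3·5+6·0+5·5 = 46 | 5·8+3·2 = 46
Z: 3·3+3·5+6·0+5·5 = 49 | 5·8+3·3 = 49
G: 3·5+3·8+6·0+5·0 = 39 | 5·3+3·8 = 39
R: 3·5+3·0+6·0+5·5 = 40 | 5·8+3·0 = 40
E: 3·1+3·5+6·1+5·0 = 24 | 5·0+3·8 = 24
gcd(3,3,6,5,5,3) = 1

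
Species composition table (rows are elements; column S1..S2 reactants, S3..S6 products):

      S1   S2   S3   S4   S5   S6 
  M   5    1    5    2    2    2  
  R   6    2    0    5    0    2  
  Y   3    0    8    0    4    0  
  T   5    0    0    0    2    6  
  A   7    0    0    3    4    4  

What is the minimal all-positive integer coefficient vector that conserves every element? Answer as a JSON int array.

Coefficients: [4, 1, 1, 4, 1, 3]

M: 4·5+1·1 = 21 | 1·5+4·2+1·2+3·2 = 21
R: 4·6+1·2 = 26 | 1·0+4·5+1·0+3·2 = 26
Y: 4·3+1·0 = 12 | 1·8+4·0+1·4+3·0 = 12
T: 4·5+1·0 = 20 | 1·0+4·0+1·2+3·6 = 20
A: 4·7+1·0 = 28 | 1·0+4·3+1·4+3·4 = 28
gcd(4,1,1,4,1,3) = 1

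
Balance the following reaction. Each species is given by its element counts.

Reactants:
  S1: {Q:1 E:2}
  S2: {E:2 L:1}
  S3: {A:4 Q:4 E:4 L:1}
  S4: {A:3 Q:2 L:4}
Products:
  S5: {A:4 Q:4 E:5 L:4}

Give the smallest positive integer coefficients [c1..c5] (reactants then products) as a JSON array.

Coefficients: [4, 5, 3, 4, 6]

A: 4·0+5·0+3·4+4·3 = 24 | 6·4 = 24
Q: 4·1+5·0+3·4+4·2 = 24 | 6·4 = 24
E: 4·2+5·2+3·4+4·0 = 30 | 6·5 = 30
L: 4·0+5·1+3·1+4·4 = 24 | 6·4 = 24
gcd(4,5,3,4,6) = 1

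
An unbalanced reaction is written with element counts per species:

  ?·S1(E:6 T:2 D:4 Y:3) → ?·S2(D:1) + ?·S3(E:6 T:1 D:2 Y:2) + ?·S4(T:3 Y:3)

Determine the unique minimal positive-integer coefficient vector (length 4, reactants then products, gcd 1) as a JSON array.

Coefficients: [3, 6, 3, 1]

E: 3·6 = 18 | 6·0+3·6+1·0 = 18
T: 3·2 = 6 | 6·0+3·1+1·3 = 6
D: 3·4 = 12 | 6·1+3·2+1·0 = 12
Y: 3·3 = 9 | 6·0+3·2+1·3 = 9
gcd(3,6,3,1) = 1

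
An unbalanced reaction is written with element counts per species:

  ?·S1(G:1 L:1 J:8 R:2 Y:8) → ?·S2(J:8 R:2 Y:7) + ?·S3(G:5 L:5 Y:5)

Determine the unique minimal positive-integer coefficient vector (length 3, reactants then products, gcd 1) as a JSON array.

G: 5·1 = 5 | 5·0+1·5 = 5
L: 5·1 = 5 | 5·0+1·5 = 5
J: 5·8 = 40 | 5·8+1·0 = 40
R: 5·2 = 10 | 5·2+1·0 = 10
Y: 5·8 = 40 | 5·7+1·5 = 40
gcd(5,5,1) = 1

Coefficients: [5, 5, 1]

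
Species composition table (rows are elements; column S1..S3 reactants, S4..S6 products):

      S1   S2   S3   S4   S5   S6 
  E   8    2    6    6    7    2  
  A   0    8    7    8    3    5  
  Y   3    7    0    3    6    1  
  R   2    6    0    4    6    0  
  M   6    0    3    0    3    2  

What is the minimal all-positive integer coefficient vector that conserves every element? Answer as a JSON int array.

E: 1·8+3·2+4·6 = 38 | 2·6+2·7+6·2 = 38
A: 1·0+3·8+4·7 = 52 | 2·8+2·3+6·5 = 52
Y: 1·3+3·7+4·0 = 24 | 2·3+2·6+6·1 = 24
R: 1·2+3·6+4·0 = 20 | 2·4+2·6+6·0 = 20
M: 1·6+3·0+4·3 = 18 | 2·0+2·3+6·2 = 18
gcd(1,3,4,2,2,6) = 1

Coefficients: [1, 3, 4, 2, 2, 6]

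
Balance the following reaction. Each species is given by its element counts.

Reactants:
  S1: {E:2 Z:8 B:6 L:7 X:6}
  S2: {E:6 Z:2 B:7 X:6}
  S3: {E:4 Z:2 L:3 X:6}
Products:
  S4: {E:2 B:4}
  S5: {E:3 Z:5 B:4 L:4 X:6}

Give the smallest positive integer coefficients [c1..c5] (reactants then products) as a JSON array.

Coefficients: [3, 2, 1, 2, 6]

E: 3·2+2·6+1·4 = 22 | 2·2+6·3 = 22
Z: 3·8+2·2+1·2 = 30 | 2·0+6·5 = 30
B: 3·6+2·7+1·0 = 32 | 2·4+6·4 = 32
L: 3·7+2·0+1·3 = 24 | 2·0+6·4 = 24
X: 3·6+2·6+1·6 = 36 | 2·0+6·6 = 36
gcd(3,2,1,2,6) = 1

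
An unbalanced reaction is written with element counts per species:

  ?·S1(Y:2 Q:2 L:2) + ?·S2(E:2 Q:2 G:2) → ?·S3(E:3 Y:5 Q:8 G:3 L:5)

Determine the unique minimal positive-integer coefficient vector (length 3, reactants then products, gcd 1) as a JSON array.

Coefficients: [5, 3, 2]

E: 5·0+3·2 = 6 | 2·3 = 6
Y: 5·2+3·0 = 10 | 2·5 = 10
Q: 5·2+3·2 = 16 | 2·8 = 16
G: 5·0+3·2 = 6 | 2·3 = 6
L: 5·2+3·0 = 10 | 2·5 = 10
gcd(5,3,2) = 1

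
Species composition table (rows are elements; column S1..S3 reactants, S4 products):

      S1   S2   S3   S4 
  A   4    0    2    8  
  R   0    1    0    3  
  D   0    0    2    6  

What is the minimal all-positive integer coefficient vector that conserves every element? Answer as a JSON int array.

A: 1·4+6·0+6·2 = 16 | 2·8 = 16
R: 1·0+6·1+6·0 = 6 | 2·3 = 6
D: 1·0+6·0+6·2 = 12 | 2·6 = 12
gcd(1,6,6,2) = 1

Coefficients: [1, 6, 6, 2]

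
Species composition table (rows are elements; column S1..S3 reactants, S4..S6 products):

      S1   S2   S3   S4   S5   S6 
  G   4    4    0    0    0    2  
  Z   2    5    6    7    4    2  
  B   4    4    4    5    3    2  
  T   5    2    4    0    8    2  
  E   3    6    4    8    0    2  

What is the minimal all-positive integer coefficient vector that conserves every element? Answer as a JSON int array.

G: 2·4+1·4+6·0 = 12 | 3·0+3·0+6·2 = 12
Z: 2·2+1·5+6·6 = 45 | 3·7+3·4+6·2 = 45
B: 2·4+1·4+6·4 = 36 | 3·5+3·3+6·2 = 36
T: 2·5+1·2+6·4 = 36 | 3·0+3·8+6·2 = 36
E: 2·3+1·6+6·4 = 36 | 3·8+3·0+6·2 = 36
gcd(2,1,6,3,3,6) = 1

Coefficients: [2, 1, 6, 3, 3, 6]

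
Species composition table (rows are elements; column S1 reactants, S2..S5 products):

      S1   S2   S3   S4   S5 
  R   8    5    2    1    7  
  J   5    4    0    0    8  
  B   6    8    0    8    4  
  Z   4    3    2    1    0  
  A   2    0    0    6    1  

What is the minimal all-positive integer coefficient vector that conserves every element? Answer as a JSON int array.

R: 4·8 = 32 | 1·5+6·2+1·1+2·7 = 32
J: 4·5 = 20 | 1·4+6·0+1·0+2·8 = 20
B: 4·6 = 24 | 1·8+6·0+1·8+2·4 = 24
Z: 4·4 = 16 | 1·3+6·2+1·1+2·0 = 16
A: 4·2 = 8 | 1·0+6·0+1·6+2·1 = 8
gcd(4,1,6,1,2) = 1

Coefficients: [4, 1, 6, 1, 2]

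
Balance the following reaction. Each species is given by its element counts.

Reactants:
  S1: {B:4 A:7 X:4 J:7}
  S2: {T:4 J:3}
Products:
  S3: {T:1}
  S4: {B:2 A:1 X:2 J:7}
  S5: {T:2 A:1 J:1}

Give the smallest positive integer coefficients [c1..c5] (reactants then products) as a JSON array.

B: 1·4+4·0 = 4 | 6·0+2·2+5·0 = 4
T: 1·0+4·4 = 16 | 6·1+2·0+5·2 = 16
A: 1·7+4·0 = 7 | 6·0+2·1+5·1 = 7
X: 1·4+4·0 = 4 | 6·0+2·2+5·0 = 4
J: 1·7+4·3 = 19 | 6·0+2·7+5·1 = 19
gcd(1,4,6,2,5) = 1

Coefficients: [1, 4, 6, 2, 5]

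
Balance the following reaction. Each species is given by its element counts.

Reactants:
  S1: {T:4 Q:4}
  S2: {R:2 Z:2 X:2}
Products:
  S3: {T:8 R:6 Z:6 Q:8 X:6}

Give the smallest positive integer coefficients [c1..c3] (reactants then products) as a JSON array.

Coefficients: [2, 3, 1]

T: 2·4+3·0 = 8 | 1·8 = 8
R: 2·0+3·2 = 6 | 1·6 = 6
Z: 2·0+3·2 = 6 | 1·6 = 6
Q: 2·4+3·0 = 8 | 1·8 = 8
X: 2·0+3·2 = 6 | 1·6 = 6
gcd(2,3,1) = 1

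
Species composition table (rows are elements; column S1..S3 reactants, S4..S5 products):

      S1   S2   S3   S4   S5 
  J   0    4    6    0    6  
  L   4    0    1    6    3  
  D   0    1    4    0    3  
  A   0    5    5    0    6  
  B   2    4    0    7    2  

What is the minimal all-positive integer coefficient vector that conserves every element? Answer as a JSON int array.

Coefficients: [6, 3, 3, 2, 5]

J: 6·0+3·4+3·6 = 30 | 2·0+5·6 = 30
L: 6·4+3·0+3·1 = 27 | 2·6+5·3 = 27
D: 6·0+3·1+3·4 = 15 | 2·0+5·3 = 15
A: 6·0+3·5+3·5 = 30 | 2·0+5·6 = 30
B: 6·2+3·4+3·0 = 24 | 2·7+5·2 = 24
gcd(6,3,3,2,5) = 1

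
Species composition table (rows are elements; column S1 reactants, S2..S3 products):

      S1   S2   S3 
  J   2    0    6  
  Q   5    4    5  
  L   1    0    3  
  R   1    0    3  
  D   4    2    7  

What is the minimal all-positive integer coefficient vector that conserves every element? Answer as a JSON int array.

Coefficients: [6, 5, 2]

J: 6·2 = 12 | 5·0+2·6 = 12
Q: 6·5 = 30 | 5·4+2·5 = 30
L: 6·1 = 6 | 5·0+2·3 = 6
R: 6·1 = 6 | 5·0+2·3 = 6
D: 6·4 = 24 | 5·2+2·7 = 24
gcd(6,5,2) = 1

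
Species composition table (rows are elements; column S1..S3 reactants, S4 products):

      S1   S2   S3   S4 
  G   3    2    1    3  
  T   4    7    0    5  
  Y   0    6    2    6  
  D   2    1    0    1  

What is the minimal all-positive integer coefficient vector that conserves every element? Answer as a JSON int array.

Coefficients: [1, 3, 6, 5]

G: 1·3+3·2+6·1 = 15 | 5·3 = 15
T: 1·4+3·7+6·0 = 25 | 5·5 = 25
Y: 1·0+3·6+6·2 = 30 | 5·6 = 30
D: 1·2+3·1+6·0 = 5 | 5·1 = 5
gcd(1,3,6,5) = 1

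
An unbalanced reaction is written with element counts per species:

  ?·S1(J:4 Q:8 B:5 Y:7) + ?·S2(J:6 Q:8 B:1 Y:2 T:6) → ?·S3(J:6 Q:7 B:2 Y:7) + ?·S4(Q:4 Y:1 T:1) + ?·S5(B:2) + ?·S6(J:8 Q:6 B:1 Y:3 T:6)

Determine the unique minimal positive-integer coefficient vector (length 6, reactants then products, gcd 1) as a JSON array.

Coefficients: [3, 4, 2, 6, 6, 3]

J: 3·4+4·6 = 36 | 2·6+6·0+6·0+3·8 = 36
Q: 3·8+4·8 = 56 | 2·7+6·4+6·0+3·6 = 56
B: 3·5+4·1 = 19 | 2·2+6·0+6·2+3·1 = 19
Y: 3·7+4·2 = 29 | 2·7+6·1+6·0+3·3 = 29
T: 3·0+4·6 = 24 | 2·0+6·1+6·0+3·6 = 24
gcd(3,4,2,6,6,3) = 1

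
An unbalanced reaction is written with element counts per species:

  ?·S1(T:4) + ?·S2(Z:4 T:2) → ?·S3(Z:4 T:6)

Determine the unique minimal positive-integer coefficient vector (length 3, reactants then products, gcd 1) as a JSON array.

Coefficients: [1, 1, 1]

Z: 1·0+1·4 = 4 | 1·4 = 4
T: 1·4+1·2 = 6 | 1·6 = 6
gcd(1,1,1) = 1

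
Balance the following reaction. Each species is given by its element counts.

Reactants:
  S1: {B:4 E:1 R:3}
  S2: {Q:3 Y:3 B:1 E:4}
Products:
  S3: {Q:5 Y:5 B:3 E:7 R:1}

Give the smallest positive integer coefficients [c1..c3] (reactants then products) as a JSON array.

Coefficients: [1, 5, 3]

Q: 1·0+5·3 = 15 | 3·5 = 15
Y: 1·0+5·3 = 15 | 3·5 = 15
B: 1·4+5·1 = 9 | 3·3 = 9
E: 1·1+5·4 = 21 | 3·7 = 21
R: 1·3+5·0 = 3 | 3·1 = 3
gcd(1,5,3) = 1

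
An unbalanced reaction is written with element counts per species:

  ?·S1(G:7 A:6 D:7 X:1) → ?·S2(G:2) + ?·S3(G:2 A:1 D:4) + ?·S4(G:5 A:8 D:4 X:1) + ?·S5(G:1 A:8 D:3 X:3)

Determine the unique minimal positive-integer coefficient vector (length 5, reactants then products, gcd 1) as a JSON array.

Coefficients: [5, 6, 6, 2, 1]

G: 5·7 = 35 | 6·2+6·2+2·5+1·1 = 35
A: 5·6 = 30 | 6·0+6·1+2·8+1·8 = 30
D: 5·7 = 35 | 6·0+6·4+2·4+1·3 = 35
X: 5·1 = 5 | 6·0+6·0+2·1+1·3 = 5
gcd(5,6,6,2,1) = 1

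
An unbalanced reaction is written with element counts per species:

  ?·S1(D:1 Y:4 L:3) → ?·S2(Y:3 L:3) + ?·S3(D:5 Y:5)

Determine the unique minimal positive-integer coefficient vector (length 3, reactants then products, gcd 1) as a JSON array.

D: 5·1 = 5 | 5·0+1·5 = 5
Y: 5·4 = 20 | 5·3+1·5 = 20
L: 5·3 = 15 | 5·3+1·0 = 15
gcd(5,5,1) = 1

Coefficients: [5, 5, 1]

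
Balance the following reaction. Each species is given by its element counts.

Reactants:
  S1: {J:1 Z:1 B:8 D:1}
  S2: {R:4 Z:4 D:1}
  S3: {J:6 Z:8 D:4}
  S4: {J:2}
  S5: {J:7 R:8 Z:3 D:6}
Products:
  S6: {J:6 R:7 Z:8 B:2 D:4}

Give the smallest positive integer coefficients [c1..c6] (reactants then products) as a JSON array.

Coefficients: [1, 5, 1, 5, 1, 4]

J: 1·1+5·0+1·6+5·2+1·7 = 24 | 4·6 = 24
R: 1·0+5·4+1·0+5·0+1·8 = 28 | 4·7 = 28
Z: 1·1+5·4+1·8+5·0+1·3 = 32 | 4·8 = 32
B: 1·8+5·0+1·0+5·0+1·0 = 8 | 4·2 = 8
D: 1·1+5·1+1·4+5·0+1·6 = 16 | 4·4 = 16
gcd(1,5,1,5,1,4) = 1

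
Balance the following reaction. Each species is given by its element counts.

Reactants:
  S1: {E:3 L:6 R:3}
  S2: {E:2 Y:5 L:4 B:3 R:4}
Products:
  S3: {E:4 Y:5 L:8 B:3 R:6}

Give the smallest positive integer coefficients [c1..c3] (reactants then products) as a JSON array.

Coefficients: [2, 3, 3]

E: 2·3+3·2 = 12 | 3·4 = 12
Y: 2·0+3·5 = 15 | 3·5 = 15
L: 2·6+3·4 = 24 | 3·8 = 24
B: 2·0+3·3 = 9 | 3·3 = 9
R: 2·3+3·4 = 18 | 3·6 = 18
gcd(2,3,3) = 1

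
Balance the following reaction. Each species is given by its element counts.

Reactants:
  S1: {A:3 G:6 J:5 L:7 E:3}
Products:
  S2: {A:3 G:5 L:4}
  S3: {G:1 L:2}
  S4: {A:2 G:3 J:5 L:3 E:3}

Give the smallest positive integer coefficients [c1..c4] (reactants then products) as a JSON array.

A: 3·3 = 9 | 1·3+4·0+3·2 = 9
G: 3·6 = 18 | 1·5+4·1+3·3 = 18
J: 3·5 = 15 | 1·0+4·0+3·5 = 15
L: 3·7 = 21 | 1·4+4·2+3·3 = 21
E: 3·3 = 9 | 1·0+4·0+3·3 = 9
gcd(3,1,4,3) = 1

Coefficients: [3, 1, 4, 3]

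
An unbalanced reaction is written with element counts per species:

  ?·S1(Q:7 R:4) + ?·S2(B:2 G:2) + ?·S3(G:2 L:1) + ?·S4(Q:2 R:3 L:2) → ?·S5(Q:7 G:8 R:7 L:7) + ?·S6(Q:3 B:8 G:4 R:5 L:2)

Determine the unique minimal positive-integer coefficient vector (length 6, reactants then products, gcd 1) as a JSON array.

Coefficients: [1, 4, 6, 5, 2, 1]

Q: 1·7+4·0+6·0+5·2 = 17 | 2·7+1·3 = 17
B: 1·0+4·2+6·0+5·0 = 8 | 2·0+1·8 = 8
G: 1·0+4·2+6·2+5·0 = 20 | 2·8+1·4 = 20
R: 1·4+4·0+6·0+5·3 = 19 | 2·7+1·5 = 19
L: 1·0+4·0+6·1+5·2 = 16 | 2·7+1·2 = 16
gcd(1,4,6,5,2,1) = 1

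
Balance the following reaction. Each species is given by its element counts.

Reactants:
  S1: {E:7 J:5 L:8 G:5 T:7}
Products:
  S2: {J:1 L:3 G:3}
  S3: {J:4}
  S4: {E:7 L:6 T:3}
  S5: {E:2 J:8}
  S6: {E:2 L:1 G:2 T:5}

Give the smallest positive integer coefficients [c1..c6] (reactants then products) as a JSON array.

E: 6·7 = 42 | 6·0+4·0+4·7+1·2+6·2 = 42
J: 6·5 = 30 | 6·1+4·4+4·0+1·8+6·0 = 30
L: 6·8 = 48 | 6·3+4·0+4·6+1·0+6·1 = 48
G: 6·5 = 30 | 6·3+4·0+4·0+1·0+6·2 = 30
T: 6·7 = 42 | 6·0+4·0+4·3+1·0+6·5 = 42
gcd(6,6,4,4,1,6) = 1

Coefficients: [6, 6, 4, 4, 1, 6]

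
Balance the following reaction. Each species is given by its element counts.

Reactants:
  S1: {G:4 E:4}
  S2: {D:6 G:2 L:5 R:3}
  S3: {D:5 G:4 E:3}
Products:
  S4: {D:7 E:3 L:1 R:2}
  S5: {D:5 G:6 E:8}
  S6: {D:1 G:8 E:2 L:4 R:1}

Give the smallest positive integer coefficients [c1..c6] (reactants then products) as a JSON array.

D: 6·0+5·6+3·5 = 45 | 5·7+1·5+5·1 = 45
G: 6·4+5·2+3·4 = 46 | 5·0+1·6+5·8 = 46
E: 6·4+5·0+3·3 = 33 | 5·3+1·8+5·2 = 33
L: 6·0+5·5+3·0 = 25 | 5·1+1·0+5·4 = 25
R: 6·0+5·3+3·0 = 15 | 5·2+1·0+5·1 = 15
gcd(6,5,3,5,1,5) = 1

Coefficients: [6, 5, 3, 5, 1, 5]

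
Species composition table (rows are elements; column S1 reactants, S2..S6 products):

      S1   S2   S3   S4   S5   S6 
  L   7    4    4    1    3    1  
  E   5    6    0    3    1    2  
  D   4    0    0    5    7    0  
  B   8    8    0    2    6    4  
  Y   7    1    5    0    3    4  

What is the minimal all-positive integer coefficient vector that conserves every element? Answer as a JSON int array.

L: 6·7 = 42 | 3·4+5·4+2·1+2·3+2·1 = 42
E: 6·5 = 30 | 3·6+5·0+2·3+2·1+2·2 = 30
D: 6·4 = 24 | 3·0+5·0+2·5+2·7+2·0 = 24
B: 6·8 = 48 | 3·8+5·0+2·2+2·6+2·4 = 48
Y: 6·7 = 42 | 3·1+5·5+2·0+2·3+2·4 = 42
gcd(6,3,5,2,2,2) = 1

Coefficients: [6, 3, 5, 2, 2, 2]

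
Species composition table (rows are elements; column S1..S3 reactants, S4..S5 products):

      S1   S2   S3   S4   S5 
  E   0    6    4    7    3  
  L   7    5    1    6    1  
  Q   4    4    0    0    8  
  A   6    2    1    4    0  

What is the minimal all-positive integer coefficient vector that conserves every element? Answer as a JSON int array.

E: 1·0+3·6+4·4 = 34 | 4·7+2·3 = 34
L: 1·7+3·5+4·1 = 26 | 4·6+2·1 = 26
Q: 1·4+3·4+4·0 = 16 | 4·0+2·8 = 16
A: 1·6+3·2+4·1 = 16 | 4·4+2·0 = 16
gcd(1,3,4,4,2) = 1

Coefficients: [1, 3, 4, 4, 2]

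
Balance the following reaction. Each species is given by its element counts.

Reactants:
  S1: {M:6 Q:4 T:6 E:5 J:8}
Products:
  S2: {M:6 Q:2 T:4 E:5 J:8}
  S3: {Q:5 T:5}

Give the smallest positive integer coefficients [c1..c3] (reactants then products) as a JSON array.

M: 5·6 = 30 | 5·6+2·0 = 30
Q: 5·4 = 20 | 5·2+2·5 = 20
T: 5·6 = 30 | 5·4+2·5 = 30
E: 5·5 = 25 | 5·5+2·0 = 25
J: 5·8 = 40 | 5·8+2·0 = 40
gcd(5,5,2) = 1

Coefficients: [5, 5, 2]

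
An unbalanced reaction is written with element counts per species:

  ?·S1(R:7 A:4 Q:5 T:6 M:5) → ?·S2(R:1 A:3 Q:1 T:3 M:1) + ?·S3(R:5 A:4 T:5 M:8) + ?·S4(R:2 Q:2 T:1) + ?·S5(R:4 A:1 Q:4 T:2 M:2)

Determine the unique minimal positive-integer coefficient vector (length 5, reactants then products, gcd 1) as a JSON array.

Coefficients: [5, 3, 2, 5, 3]

R: 5·7 = 35 | 3·1+2·5+5·2+3·4 = 35
A: 5·4 = 20 | 3·3+2·4+5·0+3·1 = 20
Q: 5·5 = 25 | 3·1+2·0+5·2+3·4 = 25
T: 5·6 = 30 | 3·3+2·5+5·1+3·2 = 30
M: 5·5 = 25 | 3·1+2·8+5·0+3·2 = 25
gcd(5,3,2,5,3) = 1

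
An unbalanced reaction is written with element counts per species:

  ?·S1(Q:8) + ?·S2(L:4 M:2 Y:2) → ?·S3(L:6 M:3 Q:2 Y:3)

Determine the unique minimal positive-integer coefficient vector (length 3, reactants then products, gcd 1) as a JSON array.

L: 1·0+6·4 = 24 | 4·6 = 24
M: 1·0+6·2 = 12 | 4·3 = 12
Q: 1·8+6·0 = 8 | 4·2 = 8
Y: 1·0+6·2 = 12 | 4·3 = 12
gcd(1,6,4) = 1

Coefficients: [1, 6, 4]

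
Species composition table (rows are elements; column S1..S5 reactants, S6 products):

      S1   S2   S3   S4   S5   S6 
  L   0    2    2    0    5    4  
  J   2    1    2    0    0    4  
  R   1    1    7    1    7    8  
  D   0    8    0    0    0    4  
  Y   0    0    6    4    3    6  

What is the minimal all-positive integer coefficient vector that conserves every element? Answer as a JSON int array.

Coefficients: [6, 2, 1, 3, 2, 4]

L: 6·0+2·2+1·2+3·0+2·5 = 16 | 4·4 = 16
J: 6·2+2·1+1·2+3·0+2·0 = 16 | 4·4 = 16
R: 6·1+2·1+1·7+3·1+2·7 = 32 | 4·8 = 32
D: 6·0+2·8+1·0+3·0+2·0 = 16 | 4·4 = 16
Y: 6·0+2·0+1·6+3·4+2·3 = 24 | 4·6 = 24
gcd(6,2,1,3,2,4) = 1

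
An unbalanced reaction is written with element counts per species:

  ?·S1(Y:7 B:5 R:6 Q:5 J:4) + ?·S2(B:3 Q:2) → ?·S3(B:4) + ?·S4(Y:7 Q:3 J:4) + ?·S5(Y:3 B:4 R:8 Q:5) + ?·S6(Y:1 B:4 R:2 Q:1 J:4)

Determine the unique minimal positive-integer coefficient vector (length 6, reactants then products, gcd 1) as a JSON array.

Y: 6·7+2·0 = 42 | 3·0+4·7+4·3+2·1 = 42
B: 6·5+2·3 = 36 | 3·4+4·0+4·4+2·4 = 36
R: 6·6+2·0 = 36 | 3·0+4·0+4·8+2·2 = 36
Q: 6·5+2·2 = 34 | 3·0+4·3+4·5+2·1 = 34
J: 6·4+2·0 = 24 | 3·0+4·4+4·0+2·4 = 24
gcd(6,2,3,4,4,2) = 1

Coefficients: [6, 2, 3, 4, 4, 2]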